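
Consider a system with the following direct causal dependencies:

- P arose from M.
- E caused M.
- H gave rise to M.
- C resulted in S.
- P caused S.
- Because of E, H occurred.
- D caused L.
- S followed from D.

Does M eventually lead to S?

Yes

There is a causal chain: M → P → S.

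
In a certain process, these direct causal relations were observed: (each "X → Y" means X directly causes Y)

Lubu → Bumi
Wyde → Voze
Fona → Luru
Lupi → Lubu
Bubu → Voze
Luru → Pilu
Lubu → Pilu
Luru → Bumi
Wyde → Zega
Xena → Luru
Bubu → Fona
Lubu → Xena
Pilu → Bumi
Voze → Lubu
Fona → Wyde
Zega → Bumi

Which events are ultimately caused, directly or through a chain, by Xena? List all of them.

Direct effects: Luru.
2 steps out: Pilu, Bumi.
Not reachable from it: Bubu, Fona, Wyde, Lupi, Voze, Lubu, Zega.

Bumi, Luru, Pilu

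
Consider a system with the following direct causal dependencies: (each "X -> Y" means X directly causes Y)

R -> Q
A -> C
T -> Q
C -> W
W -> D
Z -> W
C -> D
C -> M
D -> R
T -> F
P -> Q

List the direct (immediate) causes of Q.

P, R, T

Upstream contributors include A, C, Z, W, D, but only P, R, T feed directly into Q.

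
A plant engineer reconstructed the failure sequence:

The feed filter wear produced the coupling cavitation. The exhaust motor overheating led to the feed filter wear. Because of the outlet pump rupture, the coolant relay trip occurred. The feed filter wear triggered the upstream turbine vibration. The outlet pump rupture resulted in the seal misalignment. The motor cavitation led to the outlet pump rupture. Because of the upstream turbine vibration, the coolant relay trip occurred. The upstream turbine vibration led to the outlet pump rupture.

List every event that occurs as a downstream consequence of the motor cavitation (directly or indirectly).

Direct effects: the outlet pump rupture.
2 steps out: the coolant relay trip, the seal misalignment.
Not reachable from it: the exhaust motor overheating, the feed filter wear, the upstream turbine vibration, the coupling cavitation.

the coolant relay trip, the outlet pump rupture, the seal misalignment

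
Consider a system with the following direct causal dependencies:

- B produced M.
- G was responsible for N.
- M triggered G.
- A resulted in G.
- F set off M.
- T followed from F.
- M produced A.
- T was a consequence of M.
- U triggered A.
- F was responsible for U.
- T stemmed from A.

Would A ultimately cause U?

No

A leads to T, G, N; U is not among them.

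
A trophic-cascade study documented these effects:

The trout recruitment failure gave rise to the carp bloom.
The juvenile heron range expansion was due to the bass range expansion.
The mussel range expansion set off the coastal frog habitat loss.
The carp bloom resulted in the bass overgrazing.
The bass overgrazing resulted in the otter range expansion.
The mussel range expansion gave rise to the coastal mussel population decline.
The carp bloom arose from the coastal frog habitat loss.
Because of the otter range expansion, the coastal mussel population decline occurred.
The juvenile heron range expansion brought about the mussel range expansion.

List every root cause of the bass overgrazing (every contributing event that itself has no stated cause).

Tracing upstream from the bass overgrazing: the bass overgrazing ← the carp bloom ← the coastal frog habitat loss ← the mussel range expansion ← the juvenile heron range expansion ← the bass range expansion.
A separate upstream branch: the bass overgrazing ← the carp bloom ← the trout recruitment failure.
Each of those chain origins has no stated cause.

the bass range expansion, the trout recruitment failure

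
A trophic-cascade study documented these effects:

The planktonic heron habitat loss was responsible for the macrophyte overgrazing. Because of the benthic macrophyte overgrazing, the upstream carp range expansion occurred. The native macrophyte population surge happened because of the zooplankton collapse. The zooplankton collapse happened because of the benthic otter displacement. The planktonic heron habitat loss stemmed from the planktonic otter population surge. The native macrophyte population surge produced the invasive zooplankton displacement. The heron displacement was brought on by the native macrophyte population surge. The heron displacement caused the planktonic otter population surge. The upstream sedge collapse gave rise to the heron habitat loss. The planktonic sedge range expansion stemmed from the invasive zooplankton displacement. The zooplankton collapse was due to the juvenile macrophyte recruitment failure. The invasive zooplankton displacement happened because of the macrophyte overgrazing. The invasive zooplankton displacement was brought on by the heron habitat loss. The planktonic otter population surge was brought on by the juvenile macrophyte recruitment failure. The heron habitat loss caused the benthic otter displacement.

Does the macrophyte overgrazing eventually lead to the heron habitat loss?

The macrophyte overgrazing leads to the invasive zooplankton displacement, the planktonic sedge range expansion; the heron habitat loss is not among them.

No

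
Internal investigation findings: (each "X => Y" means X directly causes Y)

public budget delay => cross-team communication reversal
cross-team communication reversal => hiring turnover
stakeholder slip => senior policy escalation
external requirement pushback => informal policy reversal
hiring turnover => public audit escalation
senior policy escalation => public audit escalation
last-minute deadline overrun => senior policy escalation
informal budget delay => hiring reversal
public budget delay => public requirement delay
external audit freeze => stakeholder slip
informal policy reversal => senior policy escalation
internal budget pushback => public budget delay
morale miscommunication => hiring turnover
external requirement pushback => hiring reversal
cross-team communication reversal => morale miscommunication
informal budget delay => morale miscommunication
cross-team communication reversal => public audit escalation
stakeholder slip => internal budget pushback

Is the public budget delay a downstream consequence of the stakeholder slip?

Yes

There is a causal chain: the stakeholder slip → the internal budget pushback → the public budget delay.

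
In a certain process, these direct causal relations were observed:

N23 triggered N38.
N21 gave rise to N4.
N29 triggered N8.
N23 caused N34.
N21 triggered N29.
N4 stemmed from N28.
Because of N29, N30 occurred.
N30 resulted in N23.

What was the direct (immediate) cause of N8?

Upstream contributors include N21, but only N29 feeds directly into N8.

N29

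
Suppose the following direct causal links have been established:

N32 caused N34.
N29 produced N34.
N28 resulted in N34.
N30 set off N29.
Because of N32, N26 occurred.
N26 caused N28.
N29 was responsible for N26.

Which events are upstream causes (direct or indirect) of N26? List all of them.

N29, N30, N32

Immediate causes of N26: N32, N29.
Further upstream: N30.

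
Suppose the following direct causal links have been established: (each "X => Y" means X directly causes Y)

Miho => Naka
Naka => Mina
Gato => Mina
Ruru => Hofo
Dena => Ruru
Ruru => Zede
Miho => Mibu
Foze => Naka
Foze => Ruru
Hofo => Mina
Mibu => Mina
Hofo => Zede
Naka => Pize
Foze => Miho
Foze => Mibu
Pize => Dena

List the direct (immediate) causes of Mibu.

Foze, Miho

Foze, Miho → Mibu with nothing further upstream stated.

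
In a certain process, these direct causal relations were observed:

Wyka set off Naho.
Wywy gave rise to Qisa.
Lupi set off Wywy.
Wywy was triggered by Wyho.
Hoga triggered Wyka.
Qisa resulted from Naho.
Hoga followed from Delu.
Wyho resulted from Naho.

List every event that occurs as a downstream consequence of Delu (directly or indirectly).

Direct effects: Hoga.
2 steps out: Wyka.
3 steps out: Naho.
4 steps out: Wyho, Qisa.
5 steps out: Wywy.
Not reachable from it: Lupi.

Hoga, Naho, Qisa, Wyho, Wyka, Wywy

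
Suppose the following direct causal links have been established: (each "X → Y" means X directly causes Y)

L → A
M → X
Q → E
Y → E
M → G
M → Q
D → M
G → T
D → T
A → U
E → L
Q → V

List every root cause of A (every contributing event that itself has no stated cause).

D, Y

Tracing upstream from A: A ← L ← E ← Q ← M ← D.
A separate upstream branch: A ← L ← E ← Y.
Each of those chain origins has no stated cause.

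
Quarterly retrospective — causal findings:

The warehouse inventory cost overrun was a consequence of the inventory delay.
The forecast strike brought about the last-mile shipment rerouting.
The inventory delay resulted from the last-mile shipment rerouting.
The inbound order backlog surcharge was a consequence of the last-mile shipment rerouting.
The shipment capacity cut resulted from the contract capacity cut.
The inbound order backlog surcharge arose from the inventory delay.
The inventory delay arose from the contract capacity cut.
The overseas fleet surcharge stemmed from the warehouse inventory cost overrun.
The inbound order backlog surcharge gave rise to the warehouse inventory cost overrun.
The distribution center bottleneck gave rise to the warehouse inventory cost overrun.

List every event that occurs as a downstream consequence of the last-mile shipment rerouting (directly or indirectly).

the inbound order backlog surcharge, the inventory delay, the overseas fleet surcharge, the warehouse inventory cost overrun

Direct effects: the inventory delay, the inbound order backlog surcharge.
2 steps out: the warehouse inventory cost overrun.
3 steps out: the overseas fleet surcharge.
Not reachable from it: the distribution center bottleneck, the contract capacity cut, the forecast strike, the shipment capacity cut.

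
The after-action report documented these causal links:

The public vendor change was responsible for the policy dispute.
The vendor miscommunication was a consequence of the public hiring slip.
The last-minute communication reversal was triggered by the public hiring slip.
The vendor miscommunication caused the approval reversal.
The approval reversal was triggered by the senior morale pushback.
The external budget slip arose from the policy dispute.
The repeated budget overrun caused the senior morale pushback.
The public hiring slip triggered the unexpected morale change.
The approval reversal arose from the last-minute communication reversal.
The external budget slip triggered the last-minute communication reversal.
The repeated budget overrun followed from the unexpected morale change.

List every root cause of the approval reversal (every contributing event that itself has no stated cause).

Tracing upstream from the approval reversal: the approval reversal ← the last-minute communication reversal ← the external budget slip ← the policy dispute ← the public vendor change.
A separate upstream branch: the approval reversal ← the vendor miscommunication ← the public hiring slip.
Each of those chain origins has no stated cause.

the public hiring slip, the public vendor change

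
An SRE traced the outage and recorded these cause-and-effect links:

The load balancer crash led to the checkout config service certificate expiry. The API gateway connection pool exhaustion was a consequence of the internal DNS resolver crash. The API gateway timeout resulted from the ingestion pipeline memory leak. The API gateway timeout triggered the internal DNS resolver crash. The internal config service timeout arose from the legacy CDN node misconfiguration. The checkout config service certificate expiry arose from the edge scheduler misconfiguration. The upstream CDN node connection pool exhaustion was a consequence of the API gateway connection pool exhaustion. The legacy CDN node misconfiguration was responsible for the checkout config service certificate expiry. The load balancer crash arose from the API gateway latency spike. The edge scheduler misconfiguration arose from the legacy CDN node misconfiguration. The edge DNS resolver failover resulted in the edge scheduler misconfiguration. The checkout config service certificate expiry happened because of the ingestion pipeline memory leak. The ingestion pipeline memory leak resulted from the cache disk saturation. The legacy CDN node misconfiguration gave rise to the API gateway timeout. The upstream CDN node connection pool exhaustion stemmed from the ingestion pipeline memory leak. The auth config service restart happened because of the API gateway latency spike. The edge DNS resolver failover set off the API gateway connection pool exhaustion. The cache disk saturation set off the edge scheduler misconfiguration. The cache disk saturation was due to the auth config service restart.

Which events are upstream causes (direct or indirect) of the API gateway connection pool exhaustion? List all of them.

the API gateway latency spike, the API gateway timeout, the auth config service restart, the cache disk saturation, the edge DNS resolver failover, the ingestion pipeline memory leak, the internal DNS resolver crash, the legacy CDN node misconfiguration

Immediate causes of the API gateway connection pool exhaustion: the edge DNS resolver failover, the internal DNS resolver crash.
Further upstream: the legacy CDN node misconfiguration, the API gateway latency spike, the auth config service restart, the cache disk saturation, the ingestion pipeline memory leak, the API gateway timeout.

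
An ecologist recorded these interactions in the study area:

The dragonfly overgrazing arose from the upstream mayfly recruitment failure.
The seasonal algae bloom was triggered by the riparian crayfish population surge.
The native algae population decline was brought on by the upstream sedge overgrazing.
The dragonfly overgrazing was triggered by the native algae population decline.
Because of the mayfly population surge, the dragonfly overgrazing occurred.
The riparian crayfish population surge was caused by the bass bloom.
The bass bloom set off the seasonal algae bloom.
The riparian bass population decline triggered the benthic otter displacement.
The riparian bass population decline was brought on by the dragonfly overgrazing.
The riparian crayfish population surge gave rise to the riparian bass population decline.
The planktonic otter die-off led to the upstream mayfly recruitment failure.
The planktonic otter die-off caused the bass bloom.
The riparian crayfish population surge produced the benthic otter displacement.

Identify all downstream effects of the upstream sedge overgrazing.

Direct effects: the native algae population decline.
2 steps out: the dragonfly overgrazing.
3 steps out: the riparian bass population decline.
4 steps out: the benthic otter displacement.
Not reachable from it: the planktonic otter die-off, the upstream mayfly recruitment failure, the bass bloom, the mayfly population surge, the riparian crayfish population surge, the seasonal algae bloom.

the benthic otter displacement, the dragonfly overgrazing, the native algae population decline, the riparian bass population decline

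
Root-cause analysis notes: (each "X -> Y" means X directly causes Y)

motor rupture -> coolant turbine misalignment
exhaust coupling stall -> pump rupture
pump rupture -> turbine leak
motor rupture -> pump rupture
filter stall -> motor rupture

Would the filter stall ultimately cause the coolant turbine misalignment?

There is a causal chain: the filter stall → the motor rupture → the coolant turbine misalignment.

Yes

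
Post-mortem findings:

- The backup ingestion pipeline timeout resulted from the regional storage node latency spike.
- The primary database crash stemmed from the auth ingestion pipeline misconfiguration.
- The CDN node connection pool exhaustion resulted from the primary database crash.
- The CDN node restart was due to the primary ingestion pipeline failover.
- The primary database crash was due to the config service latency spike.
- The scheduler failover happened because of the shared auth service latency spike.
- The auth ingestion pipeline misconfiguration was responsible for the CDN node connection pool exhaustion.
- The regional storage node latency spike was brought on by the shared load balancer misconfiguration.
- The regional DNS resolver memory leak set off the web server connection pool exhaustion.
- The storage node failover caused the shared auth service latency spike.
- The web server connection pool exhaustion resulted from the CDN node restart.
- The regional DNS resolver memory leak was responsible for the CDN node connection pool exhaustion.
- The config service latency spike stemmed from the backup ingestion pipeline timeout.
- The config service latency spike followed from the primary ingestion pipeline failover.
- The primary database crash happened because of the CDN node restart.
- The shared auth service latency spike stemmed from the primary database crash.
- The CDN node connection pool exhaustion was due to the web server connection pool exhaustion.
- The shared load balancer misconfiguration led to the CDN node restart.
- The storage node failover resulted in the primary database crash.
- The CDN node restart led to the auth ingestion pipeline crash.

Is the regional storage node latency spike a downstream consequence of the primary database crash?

The primary database crash leads to the shared auth service latency spike, the CDN node connection pool exhaustion, the scheduler failover; the regional storage node latency spike is not among them.

No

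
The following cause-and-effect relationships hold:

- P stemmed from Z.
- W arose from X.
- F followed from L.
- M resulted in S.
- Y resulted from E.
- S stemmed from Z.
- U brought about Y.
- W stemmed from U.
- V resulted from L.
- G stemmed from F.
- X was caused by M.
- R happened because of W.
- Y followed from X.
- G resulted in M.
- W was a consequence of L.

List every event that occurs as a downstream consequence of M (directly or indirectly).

Direct effects: X, S.
2 steps out: W, Y.
3 steps out: R.
Not reachable from it: L, F, G, U, Z, V, P, E.

R, S, W, X, Y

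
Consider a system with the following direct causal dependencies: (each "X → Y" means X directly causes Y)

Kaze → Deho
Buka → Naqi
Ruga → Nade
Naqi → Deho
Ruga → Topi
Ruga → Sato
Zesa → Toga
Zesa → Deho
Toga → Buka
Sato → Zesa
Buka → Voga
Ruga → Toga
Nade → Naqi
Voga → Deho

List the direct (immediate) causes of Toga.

Ruga, Zesa

Upstream contributors include Sato, but only Ruga, Zesa feed directly into Toga.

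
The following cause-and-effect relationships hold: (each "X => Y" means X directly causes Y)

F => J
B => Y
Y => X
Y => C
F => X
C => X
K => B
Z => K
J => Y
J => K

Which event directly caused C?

Y

Upstream contributors include F, J, K, B, Z, but only Y feeds directly into C.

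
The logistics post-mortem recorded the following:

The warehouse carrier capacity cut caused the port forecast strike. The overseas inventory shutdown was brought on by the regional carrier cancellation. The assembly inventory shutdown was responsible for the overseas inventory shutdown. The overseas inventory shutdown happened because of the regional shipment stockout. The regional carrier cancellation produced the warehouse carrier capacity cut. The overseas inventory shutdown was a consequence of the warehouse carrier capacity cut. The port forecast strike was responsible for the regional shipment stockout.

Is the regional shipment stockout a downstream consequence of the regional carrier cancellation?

Yes

There is a causal chain: the regional carrier cancellation → the warehouse carrier capacity cut → the port forecast strike → the regional shipment stockout.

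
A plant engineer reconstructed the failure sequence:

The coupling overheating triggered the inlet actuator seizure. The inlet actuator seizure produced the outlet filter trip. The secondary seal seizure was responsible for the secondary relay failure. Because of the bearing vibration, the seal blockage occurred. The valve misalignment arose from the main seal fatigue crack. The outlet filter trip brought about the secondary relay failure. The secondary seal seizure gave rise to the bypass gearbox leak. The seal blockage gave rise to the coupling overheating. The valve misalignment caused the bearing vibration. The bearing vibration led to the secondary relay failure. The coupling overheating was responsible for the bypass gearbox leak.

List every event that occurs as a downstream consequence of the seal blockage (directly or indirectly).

Direct effects: the coupling overheating.
2 steps out: the inlet actuator seizure, the bypass gearbox leak.
3 steps out: the outlet filter trip.
4 steps out: the secondary relay failure.
Not reachable from it: the secondary seal seizure, the main seal fatigue crack, the valve misalignment, the bearing vibration.

the bypass gearbox leak, the coupling overheating, the inlet actuator seizure, the outlet filter trip, the secondary relay failure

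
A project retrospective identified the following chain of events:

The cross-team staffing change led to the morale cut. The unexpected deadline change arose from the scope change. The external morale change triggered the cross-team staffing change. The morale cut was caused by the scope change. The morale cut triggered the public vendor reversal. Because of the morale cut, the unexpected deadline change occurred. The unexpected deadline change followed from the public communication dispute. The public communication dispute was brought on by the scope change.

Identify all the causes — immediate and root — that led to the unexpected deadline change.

the cross-team staffing change, the external morale change, the morale cut, the public communication dispute, the scope change

Immediate causes of the unexpected deadline change: the scope change, the morale cut, the public communication dispute.
Further upstream: the external morale change, the cross-team staffing change.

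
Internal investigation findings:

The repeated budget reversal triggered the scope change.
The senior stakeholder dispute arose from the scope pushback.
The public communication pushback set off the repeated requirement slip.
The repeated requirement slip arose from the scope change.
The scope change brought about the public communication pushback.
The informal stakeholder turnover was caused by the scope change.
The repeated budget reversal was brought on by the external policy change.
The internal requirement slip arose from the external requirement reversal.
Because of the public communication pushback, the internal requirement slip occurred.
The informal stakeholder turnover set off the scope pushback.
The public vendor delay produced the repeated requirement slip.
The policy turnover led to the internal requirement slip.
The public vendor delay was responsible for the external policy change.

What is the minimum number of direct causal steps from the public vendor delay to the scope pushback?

5

Shortest chain: the public vendor delay → the external policy change → the repeated budget reversal → the scope change → the informal stakeholder turnover → the scope pushback.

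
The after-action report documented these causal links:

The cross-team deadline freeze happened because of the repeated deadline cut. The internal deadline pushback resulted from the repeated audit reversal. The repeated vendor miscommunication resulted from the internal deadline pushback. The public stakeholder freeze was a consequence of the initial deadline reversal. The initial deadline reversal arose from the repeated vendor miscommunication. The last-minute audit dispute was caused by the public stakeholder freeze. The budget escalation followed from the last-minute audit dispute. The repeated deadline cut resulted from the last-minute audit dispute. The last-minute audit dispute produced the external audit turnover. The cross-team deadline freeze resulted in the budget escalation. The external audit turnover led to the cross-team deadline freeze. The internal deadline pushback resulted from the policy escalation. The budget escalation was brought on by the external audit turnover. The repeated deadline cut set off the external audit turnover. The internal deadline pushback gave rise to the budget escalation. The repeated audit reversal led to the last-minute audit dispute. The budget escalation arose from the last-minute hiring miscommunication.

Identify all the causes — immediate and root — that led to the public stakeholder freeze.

the initial deadline reversal, the internal deadline pushback, the policy escalation, the repeated audit reversal, the repeated vendor miscommunication

Immediate cause of the public stakeholder freeze: the initial deadline reversal.
Further upstream: the policy escalation, the repeated audit reversal, the internal deadline pushback, the repeated vendor miscommunication.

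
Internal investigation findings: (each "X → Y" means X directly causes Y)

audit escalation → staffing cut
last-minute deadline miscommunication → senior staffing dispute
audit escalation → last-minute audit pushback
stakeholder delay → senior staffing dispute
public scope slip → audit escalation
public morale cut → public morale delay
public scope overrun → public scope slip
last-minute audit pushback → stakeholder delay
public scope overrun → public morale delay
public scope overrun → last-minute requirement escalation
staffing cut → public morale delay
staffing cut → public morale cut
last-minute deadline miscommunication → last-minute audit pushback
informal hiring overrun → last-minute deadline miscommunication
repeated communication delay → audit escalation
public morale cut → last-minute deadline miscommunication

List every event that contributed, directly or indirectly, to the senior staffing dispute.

Immediate causes of the senior staffing dispute: the last-minute deadline miscommunication, the stakeholder delay.
Further upstream: the repeated communication delay, the informal hiring overrun, the public scope overrun, the public scope slip, the audit escalation, the staffing cut, the public morale cut, the last-minute audit pushback.

the audit escalation, the informal hiring overrun, the last-minute audit pushback, the last-minute deadline miscommunication, the public morale cut, the public scope overrun, the public scope slip, the repeated communication delay, the staffing cut, the stakeholder delay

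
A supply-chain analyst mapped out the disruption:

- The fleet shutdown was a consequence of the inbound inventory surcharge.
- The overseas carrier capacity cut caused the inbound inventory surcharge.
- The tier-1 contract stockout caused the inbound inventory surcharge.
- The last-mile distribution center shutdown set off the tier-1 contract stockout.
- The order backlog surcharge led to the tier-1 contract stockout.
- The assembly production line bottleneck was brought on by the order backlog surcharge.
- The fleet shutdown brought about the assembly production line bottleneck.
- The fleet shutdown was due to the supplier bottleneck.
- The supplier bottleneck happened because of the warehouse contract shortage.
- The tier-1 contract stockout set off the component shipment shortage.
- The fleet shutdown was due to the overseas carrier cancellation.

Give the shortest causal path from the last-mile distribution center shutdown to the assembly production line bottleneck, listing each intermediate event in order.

the last-mile distribution center shutdown → the tier-1 contract stockout → the inbound inventory surcharge → the fleet shutdown → the assembly production line bottleneck

the last-mile distribution center shutdown → the tier-1 contract stockout
the tier-1 contract stockout → the inbound inventory surcharge
the inbound inventory surcharge → the fleet shutdown
the fleet shutdown → the assembly production line bottleneck
Length: 4 steps.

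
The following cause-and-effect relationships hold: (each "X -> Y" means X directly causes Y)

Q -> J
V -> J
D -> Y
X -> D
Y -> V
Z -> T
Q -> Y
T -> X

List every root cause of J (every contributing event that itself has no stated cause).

Tracing upstream from J: J ← V ← Y ← D ← X ← T ← Z.
A separate upstream branch: J ← Q.
Each of those chain origins has no stated cause.

Q, Z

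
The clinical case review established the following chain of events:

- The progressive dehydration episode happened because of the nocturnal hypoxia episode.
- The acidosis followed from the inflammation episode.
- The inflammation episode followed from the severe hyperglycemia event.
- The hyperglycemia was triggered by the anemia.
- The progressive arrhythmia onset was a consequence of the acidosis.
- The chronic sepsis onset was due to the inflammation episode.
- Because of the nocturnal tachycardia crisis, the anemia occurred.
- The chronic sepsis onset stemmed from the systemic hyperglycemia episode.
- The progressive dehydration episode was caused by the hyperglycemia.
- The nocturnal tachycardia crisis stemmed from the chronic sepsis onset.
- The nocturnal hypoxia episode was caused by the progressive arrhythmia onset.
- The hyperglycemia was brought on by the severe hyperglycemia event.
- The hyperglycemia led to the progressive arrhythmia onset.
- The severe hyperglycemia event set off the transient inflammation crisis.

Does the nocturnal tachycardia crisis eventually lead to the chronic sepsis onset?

The nocturnal tachycardia crisis leads to the anemia, the hyperglycemia, the progressive arrhythmia onset, the nocturnal hypoxia episode, the progressive dehydration episode; the chronic sepsis onset is not among them.

No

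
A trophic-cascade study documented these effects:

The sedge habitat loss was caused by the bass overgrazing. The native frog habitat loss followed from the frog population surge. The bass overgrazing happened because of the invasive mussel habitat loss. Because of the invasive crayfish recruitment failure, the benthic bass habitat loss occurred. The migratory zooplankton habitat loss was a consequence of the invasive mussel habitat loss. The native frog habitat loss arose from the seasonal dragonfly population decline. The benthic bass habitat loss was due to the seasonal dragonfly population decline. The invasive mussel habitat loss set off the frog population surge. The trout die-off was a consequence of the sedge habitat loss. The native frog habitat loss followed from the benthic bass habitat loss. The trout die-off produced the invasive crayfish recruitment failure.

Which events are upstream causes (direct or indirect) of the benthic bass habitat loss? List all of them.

Immediate causes of the benthic bass habitat loss: the seasonal dragonfly population decline, the invasive crayfish recruitment failure.
Further upstream: the invasive mussel habitat loss, the bass overgrazing, the sedge habitat loss, the trout die-off.

the bass overgrazing, the invasive crayfish recruitment failure, the invasive mussel habitat loss, the seasonal dragonfly population decline, the sedge habitat loss, the trout die-off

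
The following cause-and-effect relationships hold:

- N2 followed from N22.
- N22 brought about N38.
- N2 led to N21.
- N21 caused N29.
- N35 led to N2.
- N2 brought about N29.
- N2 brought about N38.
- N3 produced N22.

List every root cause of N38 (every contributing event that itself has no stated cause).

N3, N35

Tracing upstream from N38: N38 ← N22 ← N3.
A separate upstream branch: N38 ← N2 ← N35.
Each of those chain origins has no stated cause.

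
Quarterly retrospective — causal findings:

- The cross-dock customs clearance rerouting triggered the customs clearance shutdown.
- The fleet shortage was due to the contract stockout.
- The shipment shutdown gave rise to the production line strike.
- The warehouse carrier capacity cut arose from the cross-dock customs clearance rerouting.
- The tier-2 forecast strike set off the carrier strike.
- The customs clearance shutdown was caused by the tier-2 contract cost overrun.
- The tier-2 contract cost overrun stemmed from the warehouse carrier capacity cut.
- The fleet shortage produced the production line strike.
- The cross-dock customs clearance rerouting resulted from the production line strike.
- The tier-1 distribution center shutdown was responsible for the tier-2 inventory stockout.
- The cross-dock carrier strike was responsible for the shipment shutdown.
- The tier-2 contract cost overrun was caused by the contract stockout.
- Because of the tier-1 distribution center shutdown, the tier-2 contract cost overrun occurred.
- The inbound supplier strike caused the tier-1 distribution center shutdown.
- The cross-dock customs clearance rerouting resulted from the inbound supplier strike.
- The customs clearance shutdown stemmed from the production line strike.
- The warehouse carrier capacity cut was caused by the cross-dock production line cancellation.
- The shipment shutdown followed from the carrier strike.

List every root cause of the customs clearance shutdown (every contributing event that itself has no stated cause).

Tracing upstream from the customs clearance shutdown: the customs clearance shutdown ← the production line strike ← the shipment shutdown ← the cross-dock carrier strike.
A separate upstream branch: the customs clearance shutdown ← the cross-dock customs clearance rerouting ← the inbound supplier strike.
A separate upstream branch: the customs clearance shutdown ← the production line strike ← the shipment shutdown ← the carrier strike ← the tier-2 forecast strike.
A separate upstream branch: the customs clearance shutdown ← the tier-2 contract cost overrun ← the contract stockout.
A separate upstream branch: the customs clearance shutdown ← the tier-2 contract cost overrun ← the warehouse carrier capacity cut ← the cross-dock production line cancellation.
Each of those chain origins has no stated cause.

the contract stockout, the cross-dock carrier strike, the cross-dock production line cancellation, the inbound supplier strike, the tier-2 forecast strike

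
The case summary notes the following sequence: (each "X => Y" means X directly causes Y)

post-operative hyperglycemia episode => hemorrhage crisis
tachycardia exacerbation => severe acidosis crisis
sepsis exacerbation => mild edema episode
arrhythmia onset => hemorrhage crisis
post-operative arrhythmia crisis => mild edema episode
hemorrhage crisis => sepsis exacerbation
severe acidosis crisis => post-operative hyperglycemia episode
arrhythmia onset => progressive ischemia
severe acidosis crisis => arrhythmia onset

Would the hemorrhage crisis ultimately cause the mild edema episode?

There is a causal chain: the hemorrhage crisis → the sepsis exacerbation → the mild edema episode.

Yes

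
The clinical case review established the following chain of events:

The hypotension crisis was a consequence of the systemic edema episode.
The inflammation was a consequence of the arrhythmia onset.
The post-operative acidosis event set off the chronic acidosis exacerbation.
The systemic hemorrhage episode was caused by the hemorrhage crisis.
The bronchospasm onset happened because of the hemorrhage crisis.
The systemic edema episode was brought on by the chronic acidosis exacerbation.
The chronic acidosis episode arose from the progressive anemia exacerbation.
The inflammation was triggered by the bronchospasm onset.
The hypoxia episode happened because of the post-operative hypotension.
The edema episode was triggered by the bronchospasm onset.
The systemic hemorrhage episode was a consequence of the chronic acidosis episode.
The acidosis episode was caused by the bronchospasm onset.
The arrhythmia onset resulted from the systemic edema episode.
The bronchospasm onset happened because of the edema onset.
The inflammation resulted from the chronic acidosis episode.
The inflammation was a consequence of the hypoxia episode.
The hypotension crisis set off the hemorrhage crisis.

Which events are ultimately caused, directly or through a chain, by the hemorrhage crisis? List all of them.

the acidosis episode, the bronchospasm onset, the edema episode, the inflammation, the systemic hemorrhage episode

Direct effects: the bronchospasm onset, the systemic hemorrhage episode.
2 steps out: the edema episode, the acidosis episode, the inflammation.
Not reachable from it: the progressive anemia exacerbation, the post-operative acidosis event, the chronic acidosis exacerbation, the systemic edema episode, the hypotension crisis, the edema onset, the chronic acidosis episode, the post-operative hypotension, the arrhythmia onset, the hypoxia episode.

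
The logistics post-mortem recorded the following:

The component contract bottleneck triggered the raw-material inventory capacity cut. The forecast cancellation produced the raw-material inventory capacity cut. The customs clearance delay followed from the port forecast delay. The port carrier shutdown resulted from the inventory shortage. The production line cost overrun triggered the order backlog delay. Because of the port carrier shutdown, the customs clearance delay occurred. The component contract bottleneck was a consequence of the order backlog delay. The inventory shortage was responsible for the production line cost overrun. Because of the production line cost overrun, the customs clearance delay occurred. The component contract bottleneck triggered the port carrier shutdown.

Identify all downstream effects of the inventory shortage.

Direct effects: the production line cost overrun, the port carrier shutdown.
2 steps out: the order backlog delay, the customs clearance delay.
3 steps out: the component contract bottleneck.
4 steps out: the raw-material inventory capacity cut.
Not reachable from it: the port forecast delay, the forecast cancellation.

the component contract bottleneck, the customs clearance delay, the order backlog delay, the port carrier shutdown, the production line cost overrun, the raw-material inventory capacity cut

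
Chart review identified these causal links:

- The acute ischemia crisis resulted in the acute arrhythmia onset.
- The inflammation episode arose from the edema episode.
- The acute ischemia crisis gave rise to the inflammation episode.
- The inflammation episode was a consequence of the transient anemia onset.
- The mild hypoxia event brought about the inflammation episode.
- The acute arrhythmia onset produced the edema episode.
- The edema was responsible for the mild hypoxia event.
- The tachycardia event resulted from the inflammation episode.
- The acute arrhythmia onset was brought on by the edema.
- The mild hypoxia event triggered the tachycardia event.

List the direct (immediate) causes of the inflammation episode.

Upstream contributors include the edema, the acute arrhythmia onset, but only the acute ischemia crisis, the edema episode, the mild hypoxia event, the transient anemia onset feed directly into the inflammation episode.

the acute ischemia crisis, the edema episode, the mild hypoxia event, the transient anemia onset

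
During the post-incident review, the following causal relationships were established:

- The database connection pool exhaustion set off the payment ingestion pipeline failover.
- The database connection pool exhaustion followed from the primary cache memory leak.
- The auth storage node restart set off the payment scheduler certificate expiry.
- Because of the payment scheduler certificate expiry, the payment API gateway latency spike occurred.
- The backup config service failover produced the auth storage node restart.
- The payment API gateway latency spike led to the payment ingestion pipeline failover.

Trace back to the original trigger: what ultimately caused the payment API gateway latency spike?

Tracing upstream from the payment API gateway latency spike: the payment API gateway latency spike ← the payment scheduler certificate expiry ← the auth storage node restart ← the backup config service failover.
The backup config service failover has no stated cause, so it is the root.

the backup config service failover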